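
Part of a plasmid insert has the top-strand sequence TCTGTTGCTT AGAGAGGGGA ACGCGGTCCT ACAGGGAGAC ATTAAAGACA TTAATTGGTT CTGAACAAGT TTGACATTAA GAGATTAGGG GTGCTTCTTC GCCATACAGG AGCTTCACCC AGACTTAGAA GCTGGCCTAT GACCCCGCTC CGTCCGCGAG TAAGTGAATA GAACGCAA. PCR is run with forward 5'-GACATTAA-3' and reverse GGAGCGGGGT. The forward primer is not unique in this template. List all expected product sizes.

The forward primer GACATTAA matches the top strand at positions 38–45, 47–54, 73–80.
The reverse primer's reverse complement is ACCCCGCTCC, matching at positions 142–151.
Each forward site pairs with the reverse site to give a product ending at position 151: sizes 114, 105, 79 bp.

114 bp, 105 bp, 79 bp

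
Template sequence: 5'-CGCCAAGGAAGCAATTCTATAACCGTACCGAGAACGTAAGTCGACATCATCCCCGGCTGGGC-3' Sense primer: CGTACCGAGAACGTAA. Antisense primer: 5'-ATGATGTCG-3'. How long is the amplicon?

Forward primer CGTACCGAGAACGTAA is found on the top strand at positions 24–39.
Reverse complement of the reverse primer: CGACATCAT. This occurs on the top strand at positions 42–50.
Amplicon spans positions 24–50: 27 bp.

27 bp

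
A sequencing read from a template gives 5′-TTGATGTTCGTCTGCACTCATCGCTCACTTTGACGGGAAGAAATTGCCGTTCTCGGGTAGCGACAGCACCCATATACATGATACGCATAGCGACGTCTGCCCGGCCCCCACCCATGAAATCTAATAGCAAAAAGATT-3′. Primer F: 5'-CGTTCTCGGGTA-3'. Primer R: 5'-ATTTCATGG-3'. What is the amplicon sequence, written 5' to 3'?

Scanning the template, CGTTCTCGGGTA occurs at positions 48–59; this primer anneals to the bottom strand there with its 3' end pointing downstream.
The reverse primer's reverse complement is CCATGAAAT, which matches the template at positions 112–120.
The product is the template from position 48 through 120 (73 bp).

5'-CGTTCTCGGGTAGCGACAGCACCCATATACATGATACGCATAGCGACGTCTGCCCGGCCCCCACCCATGAAAT-3'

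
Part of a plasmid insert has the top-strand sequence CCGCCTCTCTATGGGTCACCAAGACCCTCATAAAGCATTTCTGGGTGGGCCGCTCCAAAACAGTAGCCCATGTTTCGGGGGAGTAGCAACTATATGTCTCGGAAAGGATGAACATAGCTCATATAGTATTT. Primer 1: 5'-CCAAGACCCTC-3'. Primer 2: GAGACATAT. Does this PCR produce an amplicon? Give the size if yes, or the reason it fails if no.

Primer 1 (CCAAGACCCTC) matches the top strand at positions 19–29; it acts as a forward primer.
Primer 2's reverse complement is ATATGTCTC, matching the top strand at positions 92–100; it acts as a reverse primer.
The 3' ends face each other across positions 19–100, giving an 82 bp product.

Yes — an 82 bp product.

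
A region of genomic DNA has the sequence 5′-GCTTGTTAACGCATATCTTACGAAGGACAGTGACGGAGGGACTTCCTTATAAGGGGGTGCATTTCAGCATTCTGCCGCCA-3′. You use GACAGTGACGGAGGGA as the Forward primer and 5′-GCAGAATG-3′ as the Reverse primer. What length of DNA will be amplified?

Scanning the template, GACAGTGACGGAGGGA occurs at positions 26–41; this primer anneals to the bottom strand there with its 3' end pointing downstream.
Reverse complement of the reverse primer: CATTCTGC. This occurs on the top strand at positions 68–75.
Amplicon spans positions 26–75: 50 bp.

50 bp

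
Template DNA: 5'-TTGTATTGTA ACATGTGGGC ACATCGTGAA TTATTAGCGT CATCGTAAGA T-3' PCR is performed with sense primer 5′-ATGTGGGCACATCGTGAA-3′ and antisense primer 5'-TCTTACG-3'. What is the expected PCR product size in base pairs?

Scanning the template, ATGTGGGCACATCGTGAA occurs at positions 13–30; this primer anneals to the bottom strand there with its 3' end pointing downstream.
Reverse complement of the reverse primer: CGTAAGA. This occurs on the top strand at positions 44–50.
The product runs from position 13 to position 50, so its length is 50 − 13 + 1 = 38 bp.

38 bp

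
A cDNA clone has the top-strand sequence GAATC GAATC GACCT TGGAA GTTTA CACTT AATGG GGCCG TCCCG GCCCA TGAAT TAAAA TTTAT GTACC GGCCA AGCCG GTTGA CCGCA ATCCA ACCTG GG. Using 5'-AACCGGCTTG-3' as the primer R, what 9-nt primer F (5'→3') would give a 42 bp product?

The reverse primer's reverse complement CAAGCCGGTT matches the template at positions 74–83, so the product ends at position 83.
A 42 bp product then starts at position 83 − 42 + 1 = 42.
The forward primer is identical to the top strand there: CCCGGCCCA.

5'-CCCGGCCCA-3'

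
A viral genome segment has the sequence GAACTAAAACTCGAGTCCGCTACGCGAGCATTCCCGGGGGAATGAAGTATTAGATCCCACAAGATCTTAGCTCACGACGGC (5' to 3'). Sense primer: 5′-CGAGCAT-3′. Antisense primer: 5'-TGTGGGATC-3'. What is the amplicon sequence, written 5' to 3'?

5'-CGAGCATTCCCGGGGGAATGAAGTATTAGATCCCACA-3'

The forward primer matches the template at positions 25–31.
Taking the reverse complement of TGTGGGATC gives GATCCCACA, found at positions 53–61 on the template; the primer anneals here to the top strand with its 3' end pointing upstream.
The product is the template from position 25 through 61 (37 bp).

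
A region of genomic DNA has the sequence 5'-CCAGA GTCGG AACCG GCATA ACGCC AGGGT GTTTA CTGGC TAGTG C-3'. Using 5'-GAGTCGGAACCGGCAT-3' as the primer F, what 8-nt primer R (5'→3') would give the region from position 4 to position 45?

The product's 3' end on the top strand is position 45.
The reverse primer anneals to the top strand over positions 38–45, i.e. to GGCTAGTG.
Its sequence written 5'→3' is the reverse complement: CACTAGCC.

5'-CACTAGCC-3'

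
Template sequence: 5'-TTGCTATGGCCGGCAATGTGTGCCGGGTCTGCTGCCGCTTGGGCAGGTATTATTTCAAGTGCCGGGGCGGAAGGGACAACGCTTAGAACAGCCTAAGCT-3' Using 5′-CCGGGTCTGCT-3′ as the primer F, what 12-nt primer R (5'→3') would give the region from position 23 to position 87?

The product's 3' end on the top strand is position 87.
The reverse primer anneals to the top strand over positions 76–87, i.e. to ACAACGCTTAGA.
Its sequence written 5'→3' is the reverse complement: TCTAAGCGTTGT.

5'-TCTAAGCGTTGT-3'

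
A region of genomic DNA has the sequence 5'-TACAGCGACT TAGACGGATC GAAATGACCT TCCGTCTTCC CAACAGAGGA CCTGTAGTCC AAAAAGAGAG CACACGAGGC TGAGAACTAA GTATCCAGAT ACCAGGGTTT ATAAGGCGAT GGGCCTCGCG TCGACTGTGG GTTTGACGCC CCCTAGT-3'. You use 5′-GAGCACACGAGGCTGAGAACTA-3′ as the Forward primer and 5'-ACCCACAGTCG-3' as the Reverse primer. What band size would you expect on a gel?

75 bp

Scanning the template, GAGCACACGAGGCTGAGAACTA occurs at positions 68–89; this primer anneals to the bottom strand there with its 3' end pointing downstream.
Taking the reverse complement of ACCCACAGTCG gives CGACTGTGGGT, found at positions 132–142 on the template; the primer anneals here to the top strand with its 3' end pointing upstream.
The product runs from position 68 to position 142, so its length is 142 − 68 + 1 = 75 bp.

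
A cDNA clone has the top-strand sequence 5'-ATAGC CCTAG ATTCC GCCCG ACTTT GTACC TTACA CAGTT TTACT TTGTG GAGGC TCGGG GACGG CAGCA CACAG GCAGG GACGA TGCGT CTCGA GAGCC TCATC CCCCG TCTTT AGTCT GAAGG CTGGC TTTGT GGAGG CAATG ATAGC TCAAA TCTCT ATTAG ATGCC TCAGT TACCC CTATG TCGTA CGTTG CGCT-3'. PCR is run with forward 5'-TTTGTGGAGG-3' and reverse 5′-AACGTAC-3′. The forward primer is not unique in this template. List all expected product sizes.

150 bp, 64 bp

The forward primer TTTGTGGAGG matches the top strand at positions 45–54, 131–140.
The reverse primer's reverse complement is GTACGTT, matching at positions 188–194.
Each forward site pairs with the reverse site to give a product ending at position 194: sizes 150, 64 bp.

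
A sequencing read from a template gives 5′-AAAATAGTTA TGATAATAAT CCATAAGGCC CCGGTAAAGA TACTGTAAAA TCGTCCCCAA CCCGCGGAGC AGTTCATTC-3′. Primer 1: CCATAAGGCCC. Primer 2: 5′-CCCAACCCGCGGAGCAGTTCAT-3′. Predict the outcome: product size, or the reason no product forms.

No product — both primers anneal to the same strand and extend in the same direction.

Primer 1 (CCATAAGGCCC) matches the top strand at positions 21–31 (3' end points downstream).
Primer 2 (CCCAACCCGCGGAGCAGTTCAT) also matches the top strand directly, at positions 56–77 — its reverse complement ATGAACTGCTCCGCGGGTTGGG is not present.
Both primers anneal to the bottom strand with 3' ends pointing the same way, so neither can prime synthesis back toward the other.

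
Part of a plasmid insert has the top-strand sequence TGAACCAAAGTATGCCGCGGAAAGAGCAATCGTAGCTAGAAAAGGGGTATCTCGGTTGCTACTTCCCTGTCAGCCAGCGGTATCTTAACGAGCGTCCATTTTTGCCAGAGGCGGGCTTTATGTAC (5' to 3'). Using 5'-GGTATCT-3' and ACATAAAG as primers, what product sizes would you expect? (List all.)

78 bp, 45 bp

The forward primer GGTATCT matches the top strand at positions 46–52, 79–85.
The reverse primer's reverse complement is CTTTATGT, matching at positions 116–123.
Each forward site pairs with the reverse site to give a product ending at position 123: sizes 78, 45 bp.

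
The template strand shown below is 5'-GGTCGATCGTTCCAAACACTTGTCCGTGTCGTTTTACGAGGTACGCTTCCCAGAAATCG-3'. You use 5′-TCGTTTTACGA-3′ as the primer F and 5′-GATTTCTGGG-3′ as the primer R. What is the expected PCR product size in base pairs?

Scanning the template, TCGTTTTACGA occurs at positions 29–39; this primer anneals to the bottom strand there with its 3' end pointing downstream.
Taking the reverse complement of GATTTCTGGG gives CCCAGAAATC, found at positions 49–58 on the template; the primer anneals here to the top strand with its 3' end pointing upstream.
The product runs from position 29 to position 58, so its length is 58 − 29 + 1 = 30 bp.

30 bp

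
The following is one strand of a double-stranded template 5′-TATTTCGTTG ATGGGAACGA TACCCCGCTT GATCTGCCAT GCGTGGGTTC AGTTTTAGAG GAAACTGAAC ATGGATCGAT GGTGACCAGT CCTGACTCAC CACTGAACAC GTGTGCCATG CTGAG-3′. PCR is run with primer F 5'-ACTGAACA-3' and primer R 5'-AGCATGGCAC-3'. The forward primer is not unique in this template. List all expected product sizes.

The forward primer ACTGAACA matches the top strand at positions 64–71, 102–109.
The reverse primer's reverse complement is GTGCCATGCT, matching at positions 113–122.
Each forward site pairs with the reverse site to give a product ending at position 122: sizes 59, 21 bp.

59 bp, 21 bp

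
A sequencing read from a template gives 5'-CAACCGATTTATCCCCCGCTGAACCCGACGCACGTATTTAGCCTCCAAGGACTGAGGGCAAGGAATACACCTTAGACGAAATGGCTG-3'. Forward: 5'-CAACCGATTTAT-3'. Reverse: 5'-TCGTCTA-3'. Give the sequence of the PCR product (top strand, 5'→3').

5'-CAACCGATTTATCCCCCGCTGAACCCGACGCACGTATTTAGCCTCCAAGGACTGAGGGCAAGGAATACACCTTAGACGA-3'

The forward primer matches the template at positions 1–12.
The reverse primer's reverse complement is TAGACGA, which matches the template at positions 73–79.
The product is the template from position 1 through 79 (79 bp).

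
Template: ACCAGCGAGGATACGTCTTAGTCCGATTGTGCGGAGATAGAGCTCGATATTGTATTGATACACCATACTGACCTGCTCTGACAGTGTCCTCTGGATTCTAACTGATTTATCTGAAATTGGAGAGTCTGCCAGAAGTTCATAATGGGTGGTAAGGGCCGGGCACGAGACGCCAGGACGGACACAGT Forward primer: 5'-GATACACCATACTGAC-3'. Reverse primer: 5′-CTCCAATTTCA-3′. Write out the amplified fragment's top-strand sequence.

5'-GATACACCATACTGACCTGCTCTGACAGTGTCCTCTGGATTCTAACTGATTTATCTGAAATTGGAG-3'

The forward primer matches the template at positions 57–72.
Taking the reverse complement of CTCCAATTTCA gives TGAAATTGGAG, found at positions 112–122 on the template; the primer anneals here to the top strand with its 3' end pointing upstream.
The product is the template from position 57 through 122 (66 bp).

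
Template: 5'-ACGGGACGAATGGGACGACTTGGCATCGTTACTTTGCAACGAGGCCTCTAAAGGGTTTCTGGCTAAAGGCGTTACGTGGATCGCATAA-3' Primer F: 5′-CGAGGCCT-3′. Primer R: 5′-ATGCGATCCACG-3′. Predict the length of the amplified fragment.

Scanning the template, CGAGGCCT occurs at positions 40–47; this primer anneals to the bottom strand there with its 3' end pointing downstream.
Reverse complement of the reverse primer: CGTGGATCGCAT. This occurs on the top strand at positions 75–86.
Amplicon spans positions 40–86: 47 bp.

47 bp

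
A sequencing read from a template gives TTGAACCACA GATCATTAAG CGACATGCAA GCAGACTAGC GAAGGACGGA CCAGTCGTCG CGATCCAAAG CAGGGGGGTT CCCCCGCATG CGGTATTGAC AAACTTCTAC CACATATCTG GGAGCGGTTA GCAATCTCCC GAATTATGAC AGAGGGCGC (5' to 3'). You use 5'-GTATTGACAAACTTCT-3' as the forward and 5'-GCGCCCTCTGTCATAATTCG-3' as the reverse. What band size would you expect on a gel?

Forward primer GTATTGACAAACTTCT is found on the top strand at positions 93–108.
Taking the reverse complement of GCGCCCTCTGTCATAATTCG gives CGAATTATGACAGAGGGCGC, found at positions 140–159 on the template; the primer anneals here to the top strand with its 3' end pointing upstream.
Amplicon spans positions 93–159: 67 bp.

67 bp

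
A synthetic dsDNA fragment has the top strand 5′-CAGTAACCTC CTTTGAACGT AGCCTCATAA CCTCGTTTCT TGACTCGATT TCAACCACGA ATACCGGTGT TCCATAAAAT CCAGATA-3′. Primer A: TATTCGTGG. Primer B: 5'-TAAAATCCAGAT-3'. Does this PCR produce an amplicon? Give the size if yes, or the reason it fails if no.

Primer A (TATTCGTGG) has reverse complement CCACGAATA, which matches the top strand at positions 55–63; primer A anneals to the top strand there with its 3' end pointing upstream toward position 55.
Primer B (TAAAATCCAGAT) matches the top strand directly at positions 75–86; it anneals to the bottom strand with its 3' end pointing downstream toward position 86.
The 3' ends diverge (primer A extends toward position 1, primer B toward position 87), so the primers never converge on a shared product.

No product — the primers' 3' ends point away from each other.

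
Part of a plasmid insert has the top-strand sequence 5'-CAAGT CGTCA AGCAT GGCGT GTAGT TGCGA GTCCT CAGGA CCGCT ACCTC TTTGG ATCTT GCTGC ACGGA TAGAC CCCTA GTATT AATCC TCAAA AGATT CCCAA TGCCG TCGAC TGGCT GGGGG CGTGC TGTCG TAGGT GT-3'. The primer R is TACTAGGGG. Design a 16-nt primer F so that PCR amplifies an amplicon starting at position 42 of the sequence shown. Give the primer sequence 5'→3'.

5'-CGCTACCTCTTTGGAT-3'

The reverse primer's reverse complement CCCCTAGTA matches the template at positions 75–83; the product starts at position 42.
The forward primer is identical to the top strand over positions 42–57: CGCTACCTCTTTGGAT.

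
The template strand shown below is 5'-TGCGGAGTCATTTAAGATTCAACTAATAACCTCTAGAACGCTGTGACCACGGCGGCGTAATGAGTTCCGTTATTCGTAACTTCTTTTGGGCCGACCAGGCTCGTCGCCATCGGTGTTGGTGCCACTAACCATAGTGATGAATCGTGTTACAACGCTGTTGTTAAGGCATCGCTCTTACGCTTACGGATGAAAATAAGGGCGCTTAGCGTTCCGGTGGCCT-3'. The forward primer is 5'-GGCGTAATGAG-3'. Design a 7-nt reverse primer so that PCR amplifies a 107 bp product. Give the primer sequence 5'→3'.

The forward primer binds at positions 54–64, so a 107 bp product ends at position 54 + 107 − 1 = 160.
The reverse primer anneals to the top strand over positions 154–160, i.e. to GCTGTTG.
Its sequence written 5'→3' is the reverse complement: CAACAGC.

5'-CAACAGC-3'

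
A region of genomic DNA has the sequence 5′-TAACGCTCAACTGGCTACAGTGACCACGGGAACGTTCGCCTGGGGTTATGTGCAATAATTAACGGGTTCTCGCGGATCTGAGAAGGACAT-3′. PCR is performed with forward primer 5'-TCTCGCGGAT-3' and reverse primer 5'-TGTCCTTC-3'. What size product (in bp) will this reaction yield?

Scanning the template, TCTCGCGGAT occurs at positions 68–77; this primer anneals to the bottom strand there with its 3' end pointing downstream.
Taking the reverse complement of TGTCCTTC gives GAAGGACA, found at positions 82–89 on the template; the primer anneals here to the top strand with its 3' end pointing upstream.
Product length = (reverse-primer end) − (forward-primer start) + 1 = 89 − 68 + 1 = 22 bp.

22 bp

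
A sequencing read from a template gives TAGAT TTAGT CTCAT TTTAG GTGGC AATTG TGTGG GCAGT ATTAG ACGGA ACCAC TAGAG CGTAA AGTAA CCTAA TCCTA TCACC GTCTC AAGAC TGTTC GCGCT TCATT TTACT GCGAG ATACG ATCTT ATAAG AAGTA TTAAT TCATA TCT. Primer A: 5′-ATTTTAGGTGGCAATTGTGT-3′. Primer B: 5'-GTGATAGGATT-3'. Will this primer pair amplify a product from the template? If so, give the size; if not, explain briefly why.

Yes — a 71 bp product.

Primer A (ATTTTAGGTGGCAATTGTGT) matches the top strand at positions 14–33; it acts as a forward primer.
Primer B's reverse complement is AATCCTATCAC, matching the top strand at positions 74–84; it acts as a reverse primer.
The 3' ends face each other across positions 14–84, giving a 71 bp product.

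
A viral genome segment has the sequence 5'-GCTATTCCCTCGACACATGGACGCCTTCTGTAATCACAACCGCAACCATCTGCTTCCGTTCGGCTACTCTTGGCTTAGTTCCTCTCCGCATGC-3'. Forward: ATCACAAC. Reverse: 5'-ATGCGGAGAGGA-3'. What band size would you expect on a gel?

59 bp

The forward primer matches the template at positions 33–40.
Reverse complement of the reverse primer: TCCTCTCCGCAT. This occurs on the top strand at positions 80–91.
Product length = (reverse-primer end) − (forward-primer start) + 1 = 91 − 33 + 1 = 59 bp.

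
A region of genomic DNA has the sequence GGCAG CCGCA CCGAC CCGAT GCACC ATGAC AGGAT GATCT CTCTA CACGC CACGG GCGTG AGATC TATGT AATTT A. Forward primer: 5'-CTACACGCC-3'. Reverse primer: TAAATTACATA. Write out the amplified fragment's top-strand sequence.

Forward primer CTACACGCC is found on the top strand at positions 43–51.
Taking the reverse complement of TAAATTACATA gives TATGTAATTTA, found at positions 66–76 on the template; the primer anneals here to the top strand with its 3' end pointing upstream.
The product is the template from position 43 through 76 (34 bp).

5'-CTACACGCCACGGGCGTGAGATCTATGTAATTTA-3'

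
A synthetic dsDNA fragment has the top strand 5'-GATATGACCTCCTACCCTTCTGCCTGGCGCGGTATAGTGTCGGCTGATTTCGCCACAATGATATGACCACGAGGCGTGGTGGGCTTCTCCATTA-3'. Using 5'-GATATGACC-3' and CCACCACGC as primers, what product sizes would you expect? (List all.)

The forward primer GATATGACC matches the top strand at positions 1–9, 60–68.
The reverse primer's reverse complement is GCGTGGTGG, matching at positions 74–82.
Each forward site pairs with the reverse site to give a product ending at position 82: sizes 82, 23 bp.

82 bp, 23 bp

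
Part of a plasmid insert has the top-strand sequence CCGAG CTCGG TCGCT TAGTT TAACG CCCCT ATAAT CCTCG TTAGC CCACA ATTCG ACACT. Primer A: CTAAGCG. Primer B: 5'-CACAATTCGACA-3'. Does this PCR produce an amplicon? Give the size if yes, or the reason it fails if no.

Primer A (CTAAGCG) has reverse complement CGCTTAG, which matches the top strand at positions 12–18; primer A anneals to the top strand there with its 3' end pointing upstream toward position 12.
Primer B (CACAATTCGACA) matches the top strand directly at positions 47–58; it anneals to the bottom strand with its 3' end pointing downstream toward position 58.
The 3' ends diverge (primer A extends toward position 1, primer B toward position 60), so the primers never converge on a shared product.

No product — the primers' 3' ends point away from each other.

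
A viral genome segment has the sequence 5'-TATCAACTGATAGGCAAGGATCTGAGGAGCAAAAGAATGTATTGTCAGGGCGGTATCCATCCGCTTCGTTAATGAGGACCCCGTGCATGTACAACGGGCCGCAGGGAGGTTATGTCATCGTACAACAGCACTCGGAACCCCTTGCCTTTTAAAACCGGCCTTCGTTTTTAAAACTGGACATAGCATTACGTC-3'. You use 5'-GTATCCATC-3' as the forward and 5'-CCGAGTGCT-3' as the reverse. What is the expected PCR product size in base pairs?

Scanning the template, GTATCCATC occurs at positions 53–61; this primer anneals to the bottom strand there with its 3' end pointing downstream.
Taking the reverse complement of CCGAGTGCT gives AGCACTCGG, found at positions 127–135 on the template; the primer anneals here to the top strand with its 3' end pointing upstream.
The product runs from position 53 to position 135, so its length is 135 − 53 + 1 = 83 bp.

83 bp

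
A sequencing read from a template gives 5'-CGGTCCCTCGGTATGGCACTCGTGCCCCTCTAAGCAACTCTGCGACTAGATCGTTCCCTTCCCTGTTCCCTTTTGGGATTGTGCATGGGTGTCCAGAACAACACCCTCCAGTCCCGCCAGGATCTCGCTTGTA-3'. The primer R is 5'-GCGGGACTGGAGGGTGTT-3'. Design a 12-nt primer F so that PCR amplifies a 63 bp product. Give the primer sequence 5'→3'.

5'-TCCCTTCCCTGT-3'

The reverse primer's reverse complement AACACCCTCCAGTCCCGC matches the template at positions 100–117, so the product ends at position 117.
A 63 bp product then starts at position 117 − 63 + 1 = 55.
The forward primer is identical to the top strand there: TCCCTTCCCTGT.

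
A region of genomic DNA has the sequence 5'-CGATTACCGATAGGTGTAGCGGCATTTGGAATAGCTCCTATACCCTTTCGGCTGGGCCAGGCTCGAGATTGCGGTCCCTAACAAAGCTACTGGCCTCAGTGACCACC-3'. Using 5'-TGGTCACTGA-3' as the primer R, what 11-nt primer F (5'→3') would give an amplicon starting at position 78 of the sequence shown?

5'-CTAACAAAGCT-3'

The reverse primer's reverse complement TCAGTGACCA matches the template at positions 96–105; the product starts at position 78.
The forward primer is identical to the top strand over positions 78–88: CTAACAAAGCT.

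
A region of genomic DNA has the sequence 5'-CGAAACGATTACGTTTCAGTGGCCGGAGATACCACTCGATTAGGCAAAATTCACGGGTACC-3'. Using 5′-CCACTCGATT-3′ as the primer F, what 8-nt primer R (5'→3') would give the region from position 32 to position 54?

The product's 3' end on the top strand is position 54.
The reverse primer anneals to the top strand over positions 47–54, i.e. to AAATTCAC.
Its sequence written 5'→3' is the reverse complement: GTGAATTT.

5'-GTGAATTT-3'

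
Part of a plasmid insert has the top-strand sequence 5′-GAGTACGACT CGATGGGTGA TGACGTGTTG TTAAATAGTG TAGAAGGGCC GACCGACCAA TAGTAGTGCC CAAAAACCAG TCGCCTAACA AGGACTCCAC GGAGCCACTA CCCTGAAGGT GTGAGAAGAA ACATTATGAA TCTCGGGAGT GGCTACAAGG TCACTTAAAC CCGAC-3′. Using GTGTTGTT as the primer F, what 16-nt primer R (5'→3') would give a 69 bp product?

The forward primer binds at positions 25–32, so a 69 bp product ends at position 25 + 69 − 1 = 93.
The reverse primer anneals to the top strand over positions 78–93, i.e. to CAGTCGCCTAACAAGG.
Its sequence written 5'→3' is the reverse complement: CCTTGTTAGGCGACTG.

5'-CCTTGTTAGGCGACTG-3'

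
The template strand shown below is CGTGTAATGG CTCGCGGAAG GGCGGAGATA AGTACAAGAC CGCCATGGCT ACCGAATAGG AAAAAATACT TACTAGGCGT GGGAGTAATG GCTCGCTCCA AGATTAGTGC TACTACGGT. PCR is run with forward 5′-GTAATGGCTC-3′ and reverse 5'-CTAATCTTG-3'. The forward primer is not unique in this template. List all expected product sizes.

The forward primer GTAATGGCTC matches the top strand at positions 4–13, 85–94.
The reverse primer's reverse complement is CAAGATTAG, matching at positions 99–107.
Each forward site pairs with the reverse site to give a product ending at position 107: sizes 104, 23 bp.

104 bp, 23 bp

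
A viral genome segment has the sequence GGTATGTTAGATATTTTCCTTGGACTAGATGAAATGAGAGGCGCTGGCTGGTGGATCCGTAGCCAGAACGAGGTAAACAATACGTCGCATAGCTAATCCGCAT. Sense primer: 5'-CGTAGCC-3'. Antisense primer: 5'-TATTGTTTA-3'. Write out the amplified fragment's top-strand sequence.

5'-CGTAGCCAGAACGAGGTAAACAATA-3'

Forward primer CGTAGCC is found on the top strand at positions 58–64.
Taking the reverse complement of TATTGTTTA gives TAAACAATA, found at positions 74–82 on the template; the primer anneals here to the top strand with its 3' end pointing upstream.
The product is the template from position 58 through 82 (25 bp).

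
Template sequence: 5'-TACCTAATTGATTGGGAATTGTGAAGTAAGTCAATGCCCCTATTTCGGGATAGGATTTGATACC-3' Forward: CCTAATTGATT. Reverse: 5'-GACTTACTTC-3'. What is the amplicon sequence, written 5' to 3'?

The forward primer matches the template at positions 3–13.
The reverse primer's reverse complement is GAAGTAAGTC, which matches the template at positions 23–32.
The product is the template from position 3 through 32 (30 bp).

5'-CCTAATTGATTGGGAATTGTGAAGTAAGTC-3'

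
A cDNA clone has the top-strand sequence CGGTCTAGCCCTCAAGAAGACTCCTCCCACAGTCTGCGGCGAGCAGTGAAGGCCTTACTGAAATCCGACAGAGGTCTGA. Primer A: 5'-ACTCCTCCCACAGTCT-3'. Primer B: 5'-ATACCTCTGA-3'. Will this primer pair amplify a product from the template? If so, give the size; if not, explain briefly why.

No product — primer B has no binding site in the template.

Primer B (ATACCTCTGA) does not match the top strand, and its reverse complement TCAGAGGTAT does not match either.
With no annealing site for primer B, no amplification occurs.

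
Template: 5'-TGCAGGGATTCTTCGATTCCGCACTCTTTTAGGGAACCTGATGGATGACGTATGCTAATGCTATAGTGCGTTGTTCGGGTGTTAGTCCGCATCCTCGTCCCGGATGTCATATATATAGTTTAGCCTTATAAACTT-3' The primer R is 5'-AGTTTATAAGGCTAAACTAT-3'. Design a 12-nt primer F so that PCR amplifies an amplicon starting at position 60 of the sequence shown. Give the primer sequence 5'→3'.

The reverse primer's reverse complement ATAGTTTAGCCTTATAAACT matches the template at positions 115–134; the product starts at position 60.
The forward primer is identical to the top strand over positions 60–71: GCTATAGTGCGT.

5'-GCTATAGTGCGT-3'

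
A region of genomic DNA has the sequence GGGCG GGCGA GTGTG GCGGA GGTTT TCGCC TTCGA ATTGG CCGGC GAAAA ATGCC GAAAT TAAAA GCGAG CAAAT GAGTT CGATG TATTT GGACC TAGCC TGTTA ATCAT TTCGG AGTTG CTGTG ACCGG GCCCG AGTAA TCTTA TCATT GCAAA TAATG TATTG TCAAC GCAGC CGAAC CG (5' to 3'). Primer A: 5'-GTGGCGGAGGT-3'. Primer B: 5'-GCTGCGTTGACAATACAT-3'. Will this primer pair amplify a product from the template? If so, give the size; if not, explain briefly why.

Primer A (GTGGCGGAGGT) matches the top strand at positions 13–23; it acts as a forward primer.
Primer B's reverse complement is ATGTATTGTCAACGCAGC, matching the top strand at positions 158–175; it acts as a reverse primer.
The 3' ends face each other across positions 13–175, giving a 163 bp product.

Yes — a 163 bp product.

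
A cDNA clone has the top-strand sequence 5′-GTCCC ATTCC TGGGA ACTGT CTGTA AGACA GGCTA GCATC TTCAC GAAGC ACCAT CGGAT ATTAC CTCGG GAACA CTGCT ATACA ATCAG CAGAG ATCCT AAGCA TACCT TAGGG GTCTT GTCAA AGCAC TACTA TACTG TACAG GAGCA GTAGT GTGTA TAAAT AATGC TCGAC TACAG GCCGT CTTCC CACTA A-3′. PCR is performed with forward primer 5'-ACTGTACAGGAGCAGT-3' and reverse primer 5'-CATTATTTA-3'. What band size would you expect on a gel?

33 bp

The forward primer matches the template at positions 137–152.
Reverse complement of the reverse primer: TAAATAATG. This occurs on the top strand at positions 161–169.
The product runs from position 137 to position 169, so its length is 169 − 137 + 1 = 33 bp.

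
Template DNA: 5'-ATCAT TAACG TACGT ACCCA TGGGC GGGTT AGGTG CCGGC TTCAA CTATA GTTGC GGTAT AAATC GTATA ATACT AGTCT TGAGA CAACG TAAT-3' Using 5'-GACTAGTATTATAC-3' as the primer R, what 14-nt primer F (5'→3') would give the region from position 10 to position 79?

The reverse primer's reverse complement GTATAATACTAGTC matches the template at positions 66–79; the product starts at position 10.
The forward primer is identical to the top strand over positions 10–23: GTACGTACCCATGG.

5'-GTACGTACCCATGG-3'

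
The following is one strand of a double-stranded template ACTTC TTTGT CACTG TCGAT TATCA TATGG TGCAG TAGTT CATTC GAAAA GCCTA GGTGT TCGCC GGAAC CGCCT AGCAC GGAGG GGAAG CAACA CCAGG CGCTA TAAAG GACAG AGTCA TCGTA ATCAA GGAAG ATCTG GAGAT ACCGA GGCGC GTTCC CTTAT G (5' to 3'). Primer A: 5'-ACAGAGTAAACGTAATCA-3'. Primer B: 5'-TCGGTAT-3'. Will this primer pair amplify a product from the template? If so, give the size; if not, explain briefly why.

No product — primer A has no binding site in the template.

Primer A (ACAGAGTAAACGTAATCA) does not match the top strand, and its reverse complement TGATTACGTTTACTCTGT does not match either.
With no annealing site for primer A, no amplification occurs.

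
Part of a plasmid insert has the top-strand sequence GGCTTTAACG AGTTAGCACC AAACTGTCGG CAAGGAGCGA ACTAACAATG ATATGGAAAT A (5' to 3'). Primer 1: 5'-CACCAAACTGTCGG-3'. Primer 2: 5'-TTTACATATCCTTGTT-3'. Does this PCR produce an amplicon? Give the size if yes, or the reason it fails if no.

No product — primer 2 has no binding site in the template.

Primer 2 (TTTACATATCCTTGTT) does not match the top strand, and its reverse complement AACAAGGATATGTAAA does not match either.
With no annealing site for primer 2, no amplification occurs.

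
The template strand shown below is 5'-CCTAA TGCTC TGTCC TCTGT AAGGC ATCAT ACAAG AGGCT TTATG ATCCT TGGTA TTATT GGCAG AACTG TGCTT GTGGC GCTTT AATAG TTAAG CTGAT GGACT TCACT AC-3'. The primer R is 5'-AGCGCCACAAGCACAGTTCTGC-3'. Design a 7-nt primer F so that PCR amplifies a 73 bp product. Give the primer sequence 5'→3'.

5'-TGTCCTC-3'

The reverse primer's reverse complement GCAGAACTGTGCTTGTGGCGCT matches the template at positions 62–83, so the product ends at position 83.
A 73 bp product then starts at position 83 − 73 + 1 = 11.
The forward primer is identical to the top strand there: TGTCCTC.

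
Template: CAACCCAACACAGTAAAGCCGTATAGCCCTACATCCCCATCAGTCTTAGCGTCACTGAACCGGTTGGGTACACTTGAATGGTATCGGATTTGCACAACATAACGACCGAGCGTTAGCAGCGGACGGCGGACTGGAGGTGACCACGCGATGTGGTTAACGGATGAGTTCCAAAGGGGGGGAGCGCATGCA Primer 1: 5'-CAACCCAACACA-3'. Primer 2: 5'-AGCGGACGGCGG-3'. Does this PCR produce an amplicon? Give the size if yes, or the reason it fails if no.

Primer 1 (CAACCCAACACA) matches the top strand at positions 1–12 (3' end points downstream).
Primer 2 (AGCGGACGGCGG) also matches the top strand directly, at positions 118–129 — its reverse complement CCGCCGTCCGCT is not present.
Both primers anneal to the bottom strand with 3' ends pointing the same way, so neither can prime synthesis back toward the other.

No product — both primers anneal to the same strand and extend in the same direction.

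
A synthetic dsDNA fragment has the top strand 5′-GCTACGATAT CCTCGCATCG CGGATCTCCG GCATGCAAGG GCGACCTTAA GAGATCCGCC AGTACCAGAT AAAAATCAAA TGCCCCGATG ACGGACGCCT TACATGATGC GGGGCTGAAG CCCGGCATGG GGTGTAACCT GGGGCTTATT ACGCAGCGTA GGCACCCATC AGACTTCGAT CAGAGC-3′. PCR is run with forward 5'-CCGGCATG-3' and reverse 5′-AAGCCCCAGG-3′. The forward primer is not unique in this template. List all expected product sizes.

120 bp, 26 bp

The forward primer CCGGCATG matches the top strand at positions 28–35, 122–129.
The reverse primer's reverse complement is CCTGGGGCTT, matching at positions 138–147.
Each forward site pairs with the reverse site to give a product ending at position 147: sizes 120, 26 bp.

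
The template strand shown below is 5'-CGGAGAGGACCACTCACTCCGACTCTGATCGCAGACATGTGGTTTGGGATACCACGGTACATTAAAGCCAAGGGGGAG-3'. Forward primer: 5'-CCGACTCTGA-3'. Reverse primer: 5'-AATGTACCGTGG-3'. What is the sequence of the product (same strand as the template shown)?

Forward primer CCGACTCTGA is found on the top strand at positions 19–28.
Reverse complement of the reverse primer: CCACGGTACATT. This occurs on the top strand at positions 52–63.
The product is the template from position 19 through 63 (45 bp).

5'-CCGACTCTGATCGCAGACATGTGGTTTGGGATACCACGGTACATT-3'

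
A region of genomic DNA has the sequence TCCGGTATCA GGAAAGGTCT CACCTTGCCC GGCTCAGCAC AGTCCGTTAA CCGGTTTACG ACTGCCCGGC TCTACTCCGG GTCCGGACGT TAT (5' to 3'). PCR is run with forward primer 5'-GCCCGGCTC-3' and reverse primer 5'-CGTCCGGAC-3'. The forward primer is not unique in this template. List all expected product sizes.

The forward primer GCCCGGCTC matches the top strand at positions 27–35, 64–72.
The reverse primer's reverse complement is GTCCGGACG, matching at positions 81–89.
Each forward site pairs with the reverse site to give a product ending at position 89: sizes 63, 26 bp.

63 bp, 26 bp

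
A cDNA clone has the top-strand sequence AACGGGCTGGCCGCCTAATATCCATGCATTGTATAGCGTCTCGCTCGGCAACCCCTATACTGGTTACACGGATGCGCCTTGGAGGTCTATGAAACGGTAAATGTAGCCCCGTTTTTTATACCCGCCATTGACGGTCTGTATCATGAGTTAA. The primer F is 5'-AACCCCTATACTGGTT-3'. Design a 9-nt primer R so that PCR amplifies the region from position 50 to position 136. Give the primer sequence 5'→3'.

5'-GACCGTCAA-3'

The product's 3' end on the top strand is position 136.
The reverse primer anneals to the top strand over positions 128–136, i.e. to TTGACGGTC.
Its sequence written 5'→3' is the reverse complement: GACCGTCAA.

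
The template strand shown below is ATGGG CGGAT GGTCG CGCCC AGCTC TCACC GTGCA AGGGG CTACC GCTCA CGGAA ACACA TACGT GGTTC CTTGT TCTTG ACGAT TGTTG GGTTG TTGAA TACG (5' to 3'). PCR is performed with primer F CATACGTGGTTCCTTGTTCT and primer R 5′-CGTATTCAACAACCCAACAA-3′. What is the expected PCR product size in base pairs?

46 bp

Scanning the template, CATACGTGGTTCCTTGTTCT occurs at positions 59–78; this primer anneals to the bottom strand there with its 3' end pointing downstream.
Taking the reverse complement of CGTATTCAACAACCCAACAA gives TTGTTGGGTTGTTGAATACG, found at positions 85–104 on the template; the primer anneals here to the top strand with its 3' end pointing upstream.
Product length = (reverse-primer end) − (forward-primer start) + 1 = 104 − 59 + 1 = 46 bp.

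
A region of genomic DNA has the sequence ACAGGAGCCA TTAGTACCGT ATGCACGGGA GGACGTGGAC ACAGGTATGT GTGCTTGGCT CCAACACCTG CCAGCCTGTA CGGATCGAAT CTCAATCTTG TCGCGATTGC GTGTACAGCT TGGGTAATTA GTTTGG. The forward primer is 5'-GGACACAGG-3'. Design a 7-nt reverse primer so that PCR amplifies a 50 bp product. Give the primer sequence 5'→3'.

5'-GATCCGT-3'

The forward primer binds at positions 37–45, so a 50 bp product ends at position 37 + 50 − 1 = 86.
The reverse primer anneals to the top strand over positions 80–86, i.e. to ACGGATC.
Its sequence written 5'→3' is the reverse complement: GATCCGT.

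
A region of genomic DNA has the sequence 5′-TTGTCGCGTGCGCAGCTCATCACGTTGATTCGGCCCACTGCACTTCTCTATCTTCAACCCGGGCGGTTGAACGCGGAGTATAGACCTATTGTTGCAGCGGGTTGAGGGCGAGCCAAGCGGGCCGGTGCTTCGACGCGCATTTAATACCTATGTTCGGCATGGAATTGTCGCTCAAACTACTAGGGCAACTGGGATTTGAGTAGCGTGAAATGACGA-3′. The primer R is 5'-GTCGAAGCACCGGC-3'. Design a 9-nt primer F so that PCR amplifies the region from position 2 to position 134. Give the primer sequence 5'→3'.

5'-TGTCGCGTG-3'

The reverse primer's reverse complement GCCGGTGCTTCGAC matches the template at positions 121–134; the product starts at position 2.
The forward primer is identical to the top strand over positions 2–10: TGTCGCGTG.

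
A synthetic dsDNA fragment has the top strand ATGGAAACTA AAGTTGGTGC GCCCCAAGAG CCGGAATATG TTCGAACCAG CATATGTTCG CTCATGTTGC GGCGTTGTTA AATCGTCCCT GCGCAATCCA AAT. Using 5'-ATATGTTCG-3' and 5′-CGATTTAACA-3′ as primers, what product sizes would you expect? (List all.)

The forward primer ATATGTTCG matches the top strand at positions 36–44, 52–60.
The reverse primer's reverse complement is TGTTAAATCG, matching at positions 76–85.
Each forward site pairs with the reverse site to give a product ending at position 85: sizes 50, 34 bp.

50 bp, 34 bp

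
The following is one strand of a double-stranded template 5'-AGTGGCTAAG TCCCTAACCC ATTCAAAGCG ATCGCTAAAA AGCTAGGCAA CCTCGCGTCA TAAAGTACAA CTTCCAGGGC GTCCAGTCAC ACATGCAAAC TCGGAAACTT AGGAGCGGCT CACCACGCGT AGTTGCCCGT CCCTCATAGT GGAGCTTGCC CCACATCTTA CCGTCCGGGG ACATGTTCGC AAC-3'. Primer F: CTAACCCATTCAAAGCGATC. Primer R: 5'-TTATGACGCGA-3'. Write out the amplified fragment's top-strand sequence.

5'-CTAACCCATTCAAAGCGATCGCTAAAAAGCTAGGCAACCTCGCGTCATAA-3'

Scanning the template, CTAACCCATTCAAAGCGATC occurs at positions 14–33; this primer anneals to the bottom strand there with its 3' end pointing downstream.
Reverse complement of the reverse primer: TCGCGTCATAA. This occurs on the top strand at positions 53–63.
The product is the template from position 14 through 63 (50 bp).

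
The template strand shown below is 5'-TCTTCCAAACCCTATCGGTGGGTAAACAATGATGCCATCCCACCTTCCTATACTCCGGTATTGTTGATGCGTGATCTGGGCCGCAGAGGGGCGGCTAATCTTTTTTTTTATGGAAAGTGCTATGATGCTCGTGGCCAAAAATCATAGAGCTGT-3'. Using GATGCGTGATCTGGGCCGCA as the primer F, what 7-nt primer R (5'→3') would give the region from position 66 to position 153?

The product's 3' end on the top strand is position 153.
The reverse primer anneals to the top strand over positions 147–153, i.e. to GAGCTGT.
Its sequence written 5'→3' is the reverse complement: ACAGCTC.

5'-ACAGCTC-3'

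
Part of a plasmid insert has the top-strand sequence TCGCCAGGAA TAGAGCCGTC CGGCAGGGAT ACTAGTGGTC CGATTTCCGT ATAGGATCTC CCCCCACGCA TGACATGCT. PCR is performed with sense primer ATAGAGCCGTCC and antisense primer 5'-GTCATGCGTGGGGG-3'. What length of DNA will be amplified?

65 bp

Scanning the template, ATAGAGCCGTCC occurs at positions 10–21; this primer anneals to the bottom strand there with its 3' end pointing downstream.
Taking the reverse complement of GTCATGCGTGGGGG gives CCCCCACGCATGAC, found at positions 61–74 on the template; the primer anneals here to the top strand with its 3' end pointing upstream.
The product runs from position 10 to position 74, so its length is 74 − 10 + 1 = 65 bp.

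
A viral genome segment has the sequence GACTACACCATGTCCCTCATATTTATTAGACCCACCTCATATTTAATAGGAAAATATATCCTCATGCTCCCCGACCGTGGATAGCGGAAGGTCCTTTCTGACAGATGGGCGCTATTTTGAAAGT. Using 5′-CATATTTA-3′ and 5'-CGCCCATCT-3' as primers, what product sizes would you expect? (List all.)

The forward primer CATATTTA matches the top strand at positions 18–25, 38–45.
The reverse primer's reverse complement is AGATGGGCG, matching at positions 103–111.
Each forward site pairs with the reverse site to give a product ending at position 111: sizes 94, 74 bp.

94 bp, 74 bp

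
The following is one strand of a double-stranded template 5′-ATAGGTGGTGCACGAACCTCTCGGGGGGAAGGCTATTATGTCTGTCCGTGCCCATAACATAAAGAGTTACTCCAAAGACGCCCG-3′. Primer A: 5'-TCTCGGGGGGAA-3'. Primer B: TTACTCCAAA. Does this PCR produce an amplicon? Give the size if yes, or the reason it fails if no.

Primer A (TCTCGGGGGGAA) matches the top strand at positions 19–30 (3' end points downstream).
Primer B (TTACTCCAAA) also matches the top strand directly, at positions 67–76 — its reverse complement TTTGGAGTAA is not present.
Both primers anneal to the bottom strand with 3' ends pointing the same way, so neither can prime synthesis back toward the other.

No product — both primers anneal to the same strand and extend in the same direction.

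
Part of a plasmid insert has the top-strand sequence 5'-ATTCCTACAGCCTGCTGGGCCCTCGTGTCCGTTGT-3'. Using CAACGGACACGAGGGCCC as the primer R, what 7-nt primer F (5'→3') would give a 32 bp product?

5'-TCCTACA-3'

The reverse primer's reverse complement GGGCCCTCGTGTCCGTTG matches the template at positions 17–34, so the product ends at position 34.
A 32 bp product then starts at position 34 − 32 + 1 = 3.
The forward primer is identical to the top strand there: TCCTACA.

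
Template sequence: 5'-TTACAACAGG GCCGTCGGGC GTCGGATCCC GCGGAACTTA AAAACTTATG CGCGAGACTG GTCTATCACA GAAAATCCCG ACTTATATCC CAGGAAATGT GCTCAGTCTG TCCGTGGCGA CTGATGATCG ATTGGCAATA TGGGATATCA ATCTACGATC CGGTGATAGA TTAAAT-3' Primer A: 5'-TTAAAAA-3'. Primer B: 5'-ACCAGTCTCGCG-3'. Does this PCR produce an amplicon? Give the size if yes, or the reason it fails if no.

Primer A (TTAAAAA) matches the top strand at positions 38–44; it acts as a forward primer.
Primer B's reverse complement is CGCGAGACTGGT, matching the top strand at positions 51–62; it acts as a reverse primer.
The 3' ends face each other across positions 38–62, giving a 25 bp product.

Yes — a 25 bp product.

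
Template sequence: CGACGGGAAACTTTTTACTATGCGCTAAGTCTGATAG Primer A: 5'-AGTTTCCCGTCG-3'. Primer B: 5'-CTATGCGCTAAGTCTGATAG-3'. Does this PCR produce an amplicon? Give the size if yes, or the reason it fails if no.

Primer A (AGTTTCCCGTCG) has reverse complement CGACGGGAAACT, which matches the top strand at positions 1–12; primer A anneals to the top strand there with its 3' end pointing upstream toward position 1.
Primer B (CTATGCGCTAAGTCTGATAG) matches the top strand directly at positions 18–37; it anneals to the bottom strand with its 3' end pointing downstream toward position 37.
The 3' ends diverge (primer A extends toward position 1, primer B toward position 37), so the primers never converge on a shared product.

No product — the primers' 3' ends point away from each other.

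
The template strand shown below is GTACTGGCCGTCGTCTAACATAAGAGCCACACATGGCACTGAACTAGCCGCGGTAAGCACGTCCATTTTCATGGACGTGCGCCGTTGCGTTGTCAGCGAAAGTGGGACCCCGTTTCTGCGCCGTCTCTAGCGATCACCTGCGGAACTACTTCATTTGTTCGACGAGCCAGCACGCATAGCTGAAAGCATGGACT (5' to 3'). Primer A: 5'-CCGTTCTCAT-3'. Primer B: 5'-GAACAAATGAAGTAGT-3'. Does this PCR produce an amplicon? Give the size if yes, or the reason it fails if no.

Primer A (CCGTTCTCAT) does not match the top strand, and its reverse complement ATGAGAACGG does not match either.
With no annealing site for primer A, no amplification occurs.

No product — primer A has no binding site in the template.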